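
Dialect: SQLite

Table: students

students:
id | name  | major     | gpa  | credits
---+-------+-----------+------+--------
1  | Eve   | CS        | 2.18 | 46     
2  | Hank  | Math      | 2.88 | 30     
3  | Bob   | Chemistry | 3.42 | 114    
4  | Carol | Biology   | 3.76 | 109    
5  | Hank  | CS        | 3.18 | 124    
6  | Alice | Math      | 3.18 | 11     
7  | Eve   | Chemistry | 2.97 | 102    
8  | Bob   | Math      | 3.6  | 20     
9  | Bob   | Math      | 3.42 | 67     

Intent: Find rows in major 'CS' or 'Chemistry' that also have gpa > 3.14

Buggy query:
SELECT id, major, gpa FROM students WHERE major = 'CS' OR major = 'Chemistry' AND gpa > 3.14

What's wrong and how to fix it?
Bug: Without parentheses, AND is evaluated before OR, so the gpa filter only applies to the 'Chemistry' branch

Fix: Group the OR with parentheses (or use IN), then AND the threshold

Corrected query:
SELECT id, major, gpa FROM students WHERE (major = 'CS' OR major = 'Chemistry') AND gpa > 3.14

Result:
id | major     | gpa 
---+-----------+-----
3  | Chemistry | 3.42
5  | CS        | 3.18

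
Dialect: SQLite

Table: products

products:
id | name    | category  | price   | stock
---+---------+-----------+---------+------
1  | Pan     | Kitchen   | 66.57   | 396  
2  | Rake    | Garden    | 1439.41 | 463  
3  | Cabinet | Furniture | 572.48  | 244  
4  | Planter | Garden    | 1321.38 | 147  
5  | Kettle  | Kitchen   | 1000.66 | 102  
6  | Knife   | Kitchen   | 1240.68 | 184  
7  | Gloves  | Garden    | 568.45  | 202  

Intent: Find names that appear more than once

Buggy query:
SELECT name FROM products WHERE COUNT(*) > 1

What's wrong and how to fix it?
Bug: WHERE can't reference COUNT(*); aggregates are computed after WHERE

Fix: Group first, then use HAVING for the count condition

Corrected query:
SELECT name FROM products GROUP BY name HAVING COUNT(*) > 1

Result:
(no rows)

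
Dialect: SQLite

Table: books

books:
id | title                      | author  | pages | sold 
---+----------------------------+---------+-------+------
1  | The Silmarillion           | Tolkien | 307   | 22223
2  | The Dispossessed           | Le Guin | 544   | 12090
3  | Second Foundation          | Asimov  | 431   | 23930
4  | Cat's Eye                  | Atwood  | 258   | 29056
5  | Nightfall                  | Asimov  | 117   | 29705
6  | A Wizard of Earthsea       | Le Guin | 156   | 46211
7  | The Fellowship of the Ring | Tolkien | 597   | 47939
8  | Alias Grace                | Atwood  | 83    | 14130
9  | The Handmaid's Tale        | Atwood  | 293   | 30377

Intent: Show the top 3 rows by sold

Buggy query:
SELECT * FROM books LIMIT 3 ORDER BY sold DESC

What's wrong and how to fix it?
Bug: ORDER BY cannot follow LIMIT; LIMIT is the final clause

Fix: Swap the clauses: ORDER BY first, then LIMIT

Corrected query:
SELECT * FROM books ORDER BY sold DESC LIMIT 3

Result:
id | title                      | author  | pages | sold 
---+----------------------------+---------+-------+------
7  | The Fellowship of the Ring | Tolkien | 597   | 47939
6  | A Wizard of Earthsea       | Le Guin | 156   | 46211
9  | The Handmaid's Tale        | Atwood  | 293   | 30377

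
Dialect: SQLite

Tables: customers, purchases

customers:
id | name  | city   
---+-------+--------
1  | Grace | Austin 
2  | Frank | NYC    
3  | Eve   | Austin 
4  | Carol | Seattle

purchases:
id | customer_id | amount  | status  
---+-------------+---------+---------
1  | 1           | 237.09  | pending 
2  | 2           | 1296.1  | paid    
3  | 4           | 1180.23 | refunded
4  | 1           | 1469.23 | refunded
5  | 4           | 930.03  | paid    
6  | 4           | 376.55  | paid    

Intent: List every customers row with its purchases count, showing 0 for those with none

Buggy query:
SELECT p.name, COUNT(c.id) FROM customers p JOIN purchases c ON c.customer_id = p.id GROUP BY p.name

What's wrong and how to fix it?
Bug: INNER JOIN drops customers rows that have no matching purchases rows

Fix: Switch to LEFT JOIN to retain unmatched parent rows

Corrected query:
SELECT p.name, COUNT(c.id) FROM customers p LEFT JOIN purchases c ON c.customer_id = p.id GROUP BY p.name

Result:
name  | COUNT(c.id)
------+------------
Carol | 3          
Eve   | 0          
Frank | 1          
Grace | 2          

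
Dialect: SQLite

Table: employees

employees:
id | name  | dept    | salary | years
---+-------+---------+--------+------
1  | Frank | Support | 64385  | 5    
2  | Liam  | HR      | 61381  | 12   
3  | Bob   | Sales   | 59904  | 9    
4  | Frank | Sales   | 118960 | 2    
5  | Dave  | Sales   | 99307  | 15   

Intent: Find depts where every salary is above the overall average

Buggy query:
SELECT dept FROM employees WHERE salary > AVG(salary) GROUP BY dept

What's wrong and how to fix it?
Bug: AVG() is an aggregate; it can't sit directly in WHERE

Fix: Compute the overall average in a scalar subquery and compare each group's MIN against it in HAVING

Corrected query:
SELECT dept FROM employees GROUP BY dept HAVING MIN(salary) > (SELECT AVG(salary) FROM employees)

Result:
(no rows)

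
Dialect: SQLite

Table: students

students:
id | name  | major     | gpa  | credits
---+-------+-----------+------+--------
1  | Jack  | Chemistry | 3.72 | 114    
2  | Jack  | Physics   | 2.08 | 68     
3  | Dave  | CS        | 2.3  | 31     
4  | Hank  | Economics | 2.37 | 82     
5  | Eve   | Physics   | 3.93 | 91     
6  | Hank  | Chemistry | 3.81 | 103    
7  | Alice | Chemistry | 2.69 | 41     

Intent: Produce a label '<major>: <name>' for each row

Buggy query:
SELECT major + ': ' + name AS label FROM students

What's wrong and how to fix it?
Bug: '+' is numeric addition; on text columns SQLite converts them to 0 instead of concatenating

Fix: Replace + with || to concatenate text

Corrected query:
SELECT major || ': ' || name AS label FROM students

Result:
label           
----------------
Chemistry: Jack 
Physics: Jack   
CS: Dave        
Economics: Hank 
Physics: Eve    
Chemistry: Hank 
Chemistry: Alice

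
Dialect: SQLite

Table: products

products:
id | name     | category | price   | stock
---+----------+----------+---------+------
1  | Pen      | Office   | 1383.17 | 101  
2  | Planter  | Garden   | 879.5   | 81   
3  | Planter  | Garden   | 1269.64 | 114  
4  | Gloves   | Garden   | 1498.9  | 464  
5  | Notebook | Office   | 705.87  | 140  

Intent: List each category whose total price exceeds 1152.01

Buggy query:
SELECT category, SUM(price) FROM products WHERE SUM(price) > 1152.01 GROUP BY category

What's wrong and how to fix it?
Bug: Aggregate functions cannot appear in a WHERE clause

Fix: Use HAVING (which filters groups after aggregation) instead of WHERE

Corrected query:
SELECT category, SUM(price) FROM products GROUP BY category HAVING SUM(price) > 1152.01

Result:
category | SUM(price)
---------+-----------
Garden   | 3648.04   
Office   | 2089.04   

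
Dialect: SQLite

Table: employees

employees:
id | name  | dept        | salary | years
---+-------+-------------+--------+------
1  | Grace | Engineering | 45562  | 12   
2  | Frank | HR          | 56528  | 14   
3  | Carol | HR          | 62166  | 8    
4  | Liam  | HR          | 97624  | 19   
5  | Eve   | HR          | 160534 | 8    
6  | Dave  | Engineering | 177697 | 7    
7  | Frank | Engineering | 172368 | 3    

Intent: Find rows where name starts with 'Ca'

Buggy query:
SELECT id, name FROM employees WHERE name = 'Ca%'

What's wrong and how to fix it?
Bug: '=' compares the literal string including the % character; pattern matching needs LIKE

Fix: Use LIKE for wildcard pattern matching

Corrected query:
SELECT id, name FROM employees WHERE name LIKE 'Ca%'

Result:
id | name 
---+------
3  | Carol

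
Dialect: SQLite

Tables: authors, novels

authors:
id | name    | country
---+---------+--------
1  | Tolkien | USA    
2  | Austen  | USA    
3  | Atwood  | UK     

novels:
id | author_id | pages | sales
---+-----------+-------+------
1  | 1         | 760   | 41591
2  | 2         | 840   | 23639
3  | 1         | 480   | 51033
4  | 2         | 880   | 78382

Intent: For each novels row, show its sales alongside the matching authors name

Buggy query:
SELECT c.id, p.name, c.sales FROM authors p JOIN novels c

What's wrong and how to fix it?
Bug: JOIN with no ON clause produces a cartesian product; every novels row pairs with every authors row

Fix: Specify the join condition linking the foreign key to the parent id

Corrected query:
SELECT c.id, p.name, c.sales FROM authors p JOIN novels c ON c.author_id = p.id

Result:
id | name    | sales
---+---------+------
1  | Tolkien | 41591
2  | Austen  | 23639
3  | Tolkien | 51033
4  | Austen  | 78382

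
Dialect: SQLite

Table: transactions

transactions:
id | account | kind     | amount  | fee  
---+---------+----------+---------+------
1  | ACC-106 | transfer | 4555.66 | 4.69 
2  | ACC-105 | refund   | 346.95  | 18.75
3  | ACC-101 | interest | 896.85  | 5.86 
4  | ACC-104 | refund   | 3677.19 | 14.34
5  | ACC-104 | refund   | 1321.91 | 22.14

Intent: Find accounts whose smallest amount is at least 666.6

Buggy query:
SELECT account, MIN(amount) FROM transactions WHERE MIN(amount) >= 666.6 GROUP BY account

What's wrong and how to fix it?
Bug: MIN() in WHERE is a misuse of aggregate

Fix: Replace WHERE with HAVING after the GROUP BY

Corrected query:
SELECT account, MIN(amount) FROM transactions GROUP BY account HAVING MIN(amount) >= 666.6

Result:
account | MIN(amount)
--------+------------
ACC-101 | 896.85     
ACC-104 | 1321.91    
ACC-106 | 4555.66    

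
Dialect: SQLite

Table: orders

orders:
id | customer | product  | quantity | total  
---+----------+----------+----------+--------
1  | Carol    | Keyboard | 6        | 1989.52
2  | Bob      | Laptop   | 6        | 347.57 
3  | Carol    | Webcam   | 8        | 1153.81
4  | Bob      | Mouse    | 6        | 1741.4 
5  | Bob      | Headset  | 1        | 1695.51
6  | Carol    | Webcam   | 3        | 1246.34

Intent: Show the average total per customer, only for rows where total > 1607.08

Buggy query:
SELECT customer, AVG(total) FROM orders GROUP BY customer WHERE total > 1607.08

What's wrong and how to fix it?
Bug: WHERE cannot follow GROUP BY

Fix: Place WHERE between FROM and GROUP BY

Corrected query:
SELECT customer, AVG(total) FROM orders WHERE total > 1607.08 GROUP BY customer

Result:
customer | AVG(total)
---------+-----------
Bob      | 1718.455  
Carol    | 1989.52   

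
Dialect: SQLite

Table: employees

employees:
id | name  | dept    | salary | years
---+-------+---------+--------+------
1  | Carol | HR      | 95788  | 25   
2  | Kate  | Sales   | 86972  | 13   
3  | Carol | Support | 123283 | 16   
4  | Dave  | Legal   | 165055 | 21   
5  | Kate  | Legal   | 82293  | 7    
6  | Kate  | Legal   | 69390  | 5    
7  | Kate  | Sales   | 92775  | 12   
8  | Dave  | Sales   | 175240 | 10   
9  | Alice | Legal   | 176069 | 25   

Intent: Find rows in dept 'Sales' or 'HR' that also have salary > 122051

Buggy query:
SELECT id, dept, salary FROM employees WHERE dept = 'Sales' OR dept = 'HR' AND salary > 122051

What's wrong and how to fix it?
Bug: Without parentheses, AND is evaluated before OR, so the salary filter only applies to the 'HR' branch

Fix: Group the OR with parentheses (or use IN), then AND the threshold

Corrected query:
SELECT id, dept, salary FROM employees WHERE (dept = 'Sales' OR dept = 'HR') AND salary > 122051

Result:
id | dept  | salary
---+-------+-------
8  | Sales | 175240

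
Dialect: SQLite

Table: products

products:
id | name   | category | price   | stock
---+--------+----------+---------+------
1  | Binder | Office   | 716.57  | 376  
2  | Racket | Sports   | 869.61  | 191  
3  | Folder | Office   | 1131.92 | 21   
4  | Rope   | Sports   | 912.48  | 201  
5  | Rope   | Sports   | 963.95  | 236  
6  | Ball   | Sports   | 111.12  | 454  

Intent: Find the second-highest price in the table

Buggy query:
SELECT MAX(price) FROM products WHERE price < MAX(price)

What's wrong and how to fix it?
Bug: The inner MAX is an aggregate inside WHERE, which is not allowed

Fix: Put the inner MAX in a scalar subquery

Corrected query:
SELECT MAX(price) FROM products WHERE price < (SELECT MAX(price) FROM products)

Result:
MAX(price)
----------
963.95    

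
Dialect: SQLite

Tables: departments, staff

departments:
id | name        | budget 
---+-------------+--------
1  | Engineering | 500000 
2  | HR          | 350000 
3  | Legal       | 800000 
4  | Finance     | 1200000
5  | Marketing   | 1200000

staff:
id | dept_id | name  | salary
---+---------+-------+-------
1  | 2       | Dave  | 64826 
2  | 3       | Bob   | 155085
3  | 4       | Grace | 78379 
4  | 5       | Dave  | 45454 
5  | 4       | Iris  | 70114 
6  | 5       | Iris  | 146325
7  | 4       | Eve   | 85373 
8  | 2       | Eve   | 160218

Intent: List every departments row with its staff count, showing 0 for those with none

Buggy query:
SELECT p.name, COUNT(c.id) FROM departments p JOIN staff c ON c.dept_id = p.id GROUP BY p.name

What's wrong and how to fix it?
Bug: An inner join excludes parents with zero children

Fix: Switch to LEFT JOIN to retain unmatched parent rows

Corrected query:
SELECT p.name, COUNT(c.id) FROM departments p LEFT JOIN staff c ON c.dept_id = p.id GROUP BY p.name

Result:
name        | COUNT(c.id)
------------+------------
Engineering | 0          
Finance     | 3          
HR          | 2          
Legal       | 1          
Marketing   | 2          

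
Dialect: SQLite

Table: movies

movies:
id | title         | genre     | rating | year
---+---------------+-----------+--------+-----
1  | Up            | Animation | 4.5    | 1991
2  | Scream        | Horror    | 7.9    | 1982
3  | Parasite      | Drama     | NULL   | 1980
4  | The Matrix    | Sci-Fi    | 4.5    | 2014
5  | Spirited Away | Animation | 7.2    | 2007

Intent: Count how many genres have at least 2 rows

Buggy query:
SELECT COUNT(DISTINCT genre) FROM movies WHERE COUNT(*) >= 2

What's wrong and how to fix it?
Bug: COUNT(*) cannot appear in WHERE; the per-group count doesn't exist yet

Fix: Group first with HAVING COUNT(*) >= 2, then COUNT the resulting groups

Corrected query:
SELECT COUNT(*) FROM (SELECT genre FROM movies GROUP BY genre HAVING COUNT(*) >= 2)

Result:
COUNT(*)
--------
1       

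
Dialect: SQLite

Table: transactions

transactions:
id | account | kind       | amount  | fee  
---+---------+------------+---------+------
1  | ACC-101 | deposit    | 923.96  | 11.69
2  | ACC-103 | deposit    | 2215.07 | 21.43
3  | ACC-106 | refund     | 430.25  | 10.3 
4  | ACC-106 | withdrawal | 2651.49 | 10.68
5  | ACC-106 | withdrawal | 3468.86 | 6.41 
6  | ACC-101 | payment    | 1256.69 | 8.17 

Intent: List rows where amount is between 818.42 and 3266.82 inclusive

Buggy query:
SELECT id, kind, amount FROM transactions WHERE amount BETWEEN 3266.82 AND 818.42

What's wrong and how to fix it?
Bug: BETWEEN expects the lower bound first; with 3266.82 AND 818.42 the range is empty

Fix: Write BETWEEN 818.42 AND 3266.82

Corrected query:
SELECT id, kind, amount FROM transactions WHERE amount BETWEEN 818.42 AND 3266.82

Result:
id | kind       | amount 
---+------------+--------
1  | deposit    | 923.96 
2  | deposit    | 2215.07
4  | withdrawal | 2651.49
6  | payment    | 1256.69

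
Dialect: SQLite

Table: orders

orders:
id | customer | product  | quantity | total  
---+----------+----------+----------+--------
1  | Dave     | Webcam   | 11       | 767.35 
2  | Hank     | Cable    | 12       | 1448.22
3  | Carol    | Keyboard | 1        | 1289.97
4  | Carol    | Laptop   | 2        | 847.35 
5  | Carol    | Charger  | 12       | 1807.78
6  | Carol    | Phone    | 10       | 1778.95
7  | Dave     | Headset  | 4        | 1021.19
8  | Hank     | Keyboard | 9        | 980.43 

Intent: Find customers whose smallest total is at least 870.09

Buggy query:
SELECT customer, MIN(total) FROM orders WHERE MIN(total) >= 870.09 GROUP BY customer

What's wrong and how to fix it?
Bug: MIN() in WHERE is a misuse of aggregate

Fix: Use HAVING for the per-group MIN condition

Corrected query:
SELECT customer, MIN(total) FROM orders GROUP BY customer HAVING MIN(total) >= 870.09

Result:
customer | MIN(total)
---------+-----------
Hank     | 980.43    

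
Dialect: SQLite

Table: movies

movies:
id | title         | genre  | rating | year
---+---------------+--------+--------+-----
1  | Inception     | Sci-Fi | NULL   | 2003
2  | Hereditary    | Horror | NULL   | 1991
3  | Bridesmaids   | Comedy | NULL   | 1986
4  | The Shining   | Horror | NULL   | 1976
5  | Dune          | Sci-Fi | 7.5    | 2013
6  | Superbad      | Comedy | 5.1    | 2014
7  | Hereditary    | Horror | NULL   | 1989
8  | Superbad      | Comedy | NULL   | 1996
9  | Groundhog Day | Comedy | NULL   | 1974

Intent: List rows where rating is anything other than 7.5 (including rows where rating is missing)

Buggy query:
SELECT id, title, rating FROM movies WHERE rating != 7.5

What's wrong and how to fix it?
Bug: Inequality against NULL is unknown, not true; rows with NULL are dropped

Fix: Handle NULL separately with IS NULL alongside the inequality

Corrected query:
SELECT id, title, rating FROM movies WHERE rating != 7.5 OR rating IS NULL

Result:
id | title         | rating
---+---------------+-------
1  | Inception     | NULL  
2  | Hereditary    | NULL  
3  | Bridesmaids   | NULL  
4  | The Shining   | NULL  
6  | Superbad      | 5.1   
7  | Hereditary    | NULL  
8  | Superbad      | NULL  
9  | Groundhog Day | NULL  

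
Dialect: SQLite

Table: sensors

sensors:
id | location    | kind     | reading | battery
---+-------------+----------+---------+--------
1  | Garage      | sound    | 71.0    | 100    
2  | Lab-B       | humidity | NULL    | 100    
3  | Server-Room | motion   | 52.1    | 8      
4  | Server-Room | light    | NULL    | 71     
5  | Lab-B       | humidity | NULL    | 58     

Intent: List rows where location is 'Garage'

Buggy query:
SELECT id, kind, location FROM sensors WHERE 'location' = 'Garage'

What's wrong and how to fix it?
Bug: Single quotes denote string literals in SQL; the column name is being compared as a constant string

Fix: Reference the column as location without single quotes

Corrected query:
SELECT id, kind, location FROM sensors WHERE location = 'Garage'

Result:
id | kind  | location
---+-------+---------
1  | sound | Garage  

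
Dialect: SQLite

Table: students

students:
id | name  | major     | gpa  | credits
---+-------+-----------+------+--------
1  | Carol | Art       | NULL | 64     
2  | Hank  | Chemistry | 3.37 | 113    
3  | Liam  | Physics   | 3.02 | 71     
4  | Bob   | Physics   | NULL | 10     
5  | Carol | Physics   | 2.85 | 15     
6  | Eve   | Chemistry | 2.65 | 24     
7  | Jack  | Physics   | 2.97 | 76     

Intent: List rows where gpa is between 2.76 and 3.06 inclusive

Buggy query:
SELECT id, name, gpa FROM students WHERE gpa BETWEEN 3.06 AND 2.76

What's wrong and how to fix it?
Bug: The bounds are reversed; BETWEEN a AND b requires a <= b to match anything

Fix: Write BETWEEN 2.76 AND 3.06

Corrected query:
SELECT id, name, gpa FROM students WHERE gpa BETWEEN 2.76 AND 3.06

Result:
id | name  | gpa 
---+-------+-----
3  | Liam  | 3.02
5  | Carol | 2.85
7  | Jack  | 2.97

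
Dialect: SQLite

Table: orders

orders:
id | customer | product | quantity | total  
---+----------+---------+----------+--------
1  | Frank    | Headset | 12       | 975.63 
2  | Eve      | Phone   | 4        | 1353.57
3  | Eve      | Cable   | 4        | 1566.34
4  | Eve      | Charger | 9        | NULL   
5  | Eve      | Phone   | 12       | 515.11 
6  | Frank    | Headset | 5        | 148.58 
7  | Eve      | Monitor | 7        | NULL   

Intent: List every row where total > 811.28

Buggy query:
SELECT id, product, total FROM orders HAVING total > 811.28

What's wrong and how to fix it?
Bug: HAVING filters the output of aggregation, but this query has no GROUP BY and no aggregate functions, so SQLite rejects it (HAVING clause on a non-aggregate query); the condition here is per row

Fix: Replace HAVING with WHERE since the condition applies to individual rows

Corrected query:
SELECT id, product, total FROM orders WHERE total > 811.28

Result:
id | product | total  
---+---------+--------
1  | Headset | 975.63 
2  | Phone   | 1353.57
3  | Cable   | 1566.34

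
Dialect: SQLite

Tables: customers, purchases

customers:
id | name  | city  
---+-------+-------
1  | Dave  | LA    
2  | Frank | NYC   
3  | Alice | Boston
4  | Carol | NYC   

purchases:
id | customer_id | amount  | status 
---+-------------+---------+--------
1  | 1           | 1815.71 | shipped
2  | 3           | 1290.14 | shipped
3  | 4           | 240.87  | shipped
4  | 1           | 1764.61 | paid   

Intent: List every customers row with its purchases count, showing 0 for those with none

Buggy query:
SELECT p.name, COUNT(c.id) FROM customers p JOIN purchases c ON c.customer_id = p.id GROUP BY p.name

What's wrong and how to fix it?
Bug: INNER JOIN drops customers rows that have no matching purchases rows

Fix: Switch to LEFT JOIN to retain unmatched parent rows

Corrected query:
SELECT p.name, COUNT(c.id) FROM customers p LEFT JOIN purchases c ON c.customer_id = p.id GROUP BY p.name

Result:
name  | COUNT(c.id)
------+------------
Alice | 1          
Carol | 1          
Dave  | 2          
Frank | 0          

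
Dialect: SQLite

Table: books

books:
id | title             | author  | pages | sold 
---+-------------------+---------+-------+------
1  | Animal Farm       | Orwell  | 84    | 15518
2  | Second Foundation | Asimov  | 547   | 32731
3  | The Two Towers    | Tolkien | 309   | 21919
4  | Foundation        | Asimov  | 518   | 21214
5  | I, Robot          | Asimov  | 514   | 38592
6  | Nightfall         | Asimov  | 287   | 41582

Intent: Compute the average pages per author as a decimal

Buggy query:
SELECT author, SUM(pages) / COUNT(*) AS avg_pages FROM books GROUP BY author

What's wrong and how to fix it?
Bug: Both operands are integers, so '/' performs integer division and truncates

Fix: Multiply by 1.0 (or CAST to REAL) to force floating-point division

Corrected query:
SELECT author, SUM(pages) * 1.0 / COUNT(*) AS avg_pages FROM books GROUP BY author

Result:
author  | avg_pages
--------+----------
Asimov  | 466.5    
Orwell  | 84       
Tolkien | 309      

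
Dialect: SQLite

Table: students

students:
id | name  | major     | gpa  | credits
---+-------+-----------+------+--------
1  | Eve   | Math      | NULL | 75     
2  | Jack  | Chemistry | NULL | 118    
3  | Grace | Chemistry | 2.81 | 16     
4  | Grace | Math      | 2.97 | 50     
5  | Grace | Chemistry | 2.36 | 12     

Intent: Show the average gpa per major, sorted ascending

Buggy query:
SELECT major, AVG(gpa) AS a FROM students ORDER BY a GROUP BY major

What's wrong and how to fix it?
Bug: ORDER BY appears before GROUP BY; SQL clause order requires GROUP BY first

Fix: Move ORDER BY to the end, after GROUP BY

Corrected query:
SELECT major, AVG(gpa) AS a FROM students GROUP BY major ORDER BY a

Result:
major     | a    
----------+------
Chemistry | 2.585
Math      | 2.97 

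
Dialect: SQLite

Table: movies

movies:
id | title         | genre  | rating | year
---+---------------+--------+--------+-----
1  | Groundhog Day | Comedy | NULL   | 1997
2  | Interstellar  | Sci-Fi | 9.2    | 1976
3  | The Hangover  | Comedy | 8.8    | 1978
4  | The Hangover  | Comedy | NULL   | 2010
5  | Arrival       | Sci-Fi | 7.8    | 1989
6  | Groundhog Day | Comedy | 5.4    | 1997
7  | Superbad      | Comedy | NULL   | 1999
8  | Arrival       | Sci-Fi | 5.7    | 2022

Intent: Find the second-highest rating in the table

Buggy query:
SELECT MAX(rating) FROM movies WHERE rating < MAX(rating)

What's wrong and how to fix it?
Bug: The inner MAX is an aggregate inside WHERE, which is not allowed

Fix: Put the inner MAX in a scalar subquery

Corrected query:
SELECT MAX(rating) FROM movies WHERE rating < (SELECT MAX(rating) FROM movies)

Result:
MAX(rating)
-----------
8.8        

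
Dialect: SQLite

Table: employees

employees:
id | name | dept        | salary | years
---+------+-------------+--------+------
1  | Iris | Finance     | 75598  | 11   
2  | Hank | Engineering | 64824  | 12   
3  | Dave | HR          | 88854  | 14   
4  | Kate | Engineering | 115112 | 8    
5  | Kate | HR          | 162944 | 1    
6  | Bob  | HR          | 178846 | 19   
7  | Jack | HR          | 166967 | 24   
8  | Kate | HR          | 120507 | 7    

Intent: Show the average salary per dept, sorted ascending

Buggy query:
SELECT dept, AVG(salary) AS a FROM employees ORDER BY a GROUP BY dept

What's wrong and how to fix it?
Bug: ORDER BY appears before GROUP BY; SQL clause order requires GROUP BY first

Fix: Move ORDER BY to the end, after GROUP BY

Corrected query:
SELECT dept, AVG(salary) AS a FROM employees GROUP BY dept ORDER BY a

Result:
dept        | a       
------------+---------
Finance     | 75598   
Engineering | 89968   
HR          | 143623.6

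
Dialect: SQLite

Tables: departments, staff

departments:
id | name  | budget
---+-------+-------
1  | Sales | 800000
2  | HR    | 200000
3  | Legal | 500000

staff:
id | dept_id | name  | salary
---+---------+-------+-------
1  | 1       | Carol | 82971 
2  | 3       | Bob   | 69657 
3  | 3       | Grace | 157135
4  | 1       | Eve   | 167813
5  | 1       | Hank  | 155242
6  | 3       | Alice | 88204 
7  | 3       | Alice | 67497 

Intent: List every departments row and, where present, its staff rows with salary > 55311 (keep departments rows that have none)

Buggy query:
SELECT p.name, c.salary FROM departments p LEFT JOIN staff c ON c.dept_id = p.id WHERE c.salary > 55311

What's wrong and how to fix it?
Bug: Filtering c.salary in WHERE discards the NULL rows produced by LEFT JOIN, turning it into an inner join

Fix: Move the right-table condition into the ON clause so unmatched parents are kept

Corrected query:
SELECT p.name, c.salary FROM departments p LEFT JOIN staff c ON c.dept_id = p.id AND c.salary > 55311

Result:
name  | salary
------+-------
Sales | 82971 
Sales | 155242
Sales | 167813
HR    | NULL  
Legal | 67497 
Legal | 69657 
Legal | 88204 
Legal | 157135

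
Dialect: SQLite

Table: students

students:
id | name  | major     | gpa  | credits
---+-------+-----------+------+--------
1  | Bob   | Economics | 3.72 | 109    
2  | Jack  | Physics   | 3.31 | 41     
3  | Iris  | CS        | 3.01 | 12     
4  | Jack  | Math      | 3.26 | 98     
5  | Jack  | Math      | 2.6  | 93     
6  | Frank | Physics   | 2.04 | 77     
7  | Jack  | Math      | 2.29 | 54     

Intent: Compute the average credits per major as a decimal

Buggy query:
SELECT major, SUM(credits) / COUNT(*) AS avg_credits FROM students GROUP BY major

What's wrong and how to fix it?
Bug: SUM(credits) and COUNT(*) are both integers; the division truncates the fractional part

Fix: Cast one side to REAL so the division keeps the fractional part

Corrected query:
SELECT major, SUM(credits) * 1.0 / COUNT(*) AS avg_credits FROM students GROUP BY major

Result:
major     | avg_credits
----------+------------
CS        | 12         
Economics | 109        
Math      | 81.666667  
Physics   | 59         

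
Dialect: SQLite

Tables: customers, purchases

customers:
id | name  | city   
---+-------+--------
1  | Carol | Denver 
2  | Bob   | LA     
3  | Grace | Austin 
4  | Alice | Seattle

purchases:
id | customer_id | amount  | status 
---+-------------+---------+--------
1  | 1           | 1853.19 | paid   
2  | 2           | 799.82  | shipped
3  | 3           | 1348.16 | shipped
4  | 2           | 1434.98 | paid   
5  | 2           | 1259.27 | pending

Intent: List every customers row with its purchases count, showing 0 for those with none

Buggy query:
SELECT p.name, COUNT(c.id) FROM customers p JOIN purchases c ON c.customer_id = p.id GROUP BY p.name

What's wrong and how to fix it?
Bug: INNER JOIN drops customers rows that have no matching purchases rows

Fix: Use LEFT JOIN so parents without children still appear (COUNT(c.id) gives 0)

Corrected query:
SELECT p.name, COUNT(c.id) FROM customers p LEFT JOIN purchases c ON c.customer_id = p.id GROUP BY p.name

Result:
name  | COUNT(c.id)
------+------------
Alice | 0          
Bob   | 3          
Carol | 1          
Grace | 1          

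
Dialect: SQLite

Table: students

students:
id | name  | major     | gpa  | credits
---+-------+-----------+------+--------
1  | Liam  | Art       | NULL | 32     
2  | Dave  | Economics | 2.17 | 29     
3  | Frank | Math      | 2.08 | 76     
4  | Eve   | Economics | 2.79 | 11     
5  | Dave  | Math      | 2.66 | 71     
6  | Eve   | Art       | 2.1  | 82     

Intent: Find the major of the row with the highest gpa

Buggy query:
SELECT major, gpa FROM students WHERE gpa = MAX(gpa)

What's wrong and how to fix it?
Bug: WHERE is evaluated per row; an aggregate over the whole table isn't defined there

Fix: Wrap MAX in a scalar subquery so WHERE compares against a single value

Corrected query:
SELECT major, gpa FROM students WHERE gpa = (SELECT MAX(gpa) FROM students)

Result:
major     | gpa 
----------+-----
Economics | 2.79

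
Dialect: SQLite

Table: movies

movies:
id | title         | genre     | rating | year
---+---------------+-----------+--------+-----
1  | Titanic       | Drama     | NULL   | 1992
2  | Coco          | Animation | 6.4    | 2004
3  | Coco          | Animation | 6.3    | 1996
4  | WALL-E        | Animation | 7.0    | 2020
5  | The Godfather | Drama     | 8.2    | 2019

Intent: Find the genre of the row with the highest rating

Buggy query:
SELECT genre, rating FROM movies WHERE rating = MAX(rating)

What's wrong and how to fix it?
Bug: MAX(rating) is an aggregate and cannot be used directly in WHERE

Fix: Use a subquery: WHERE rating = (SELECT MAX(rating) FROM movies)

Corrected query:
SELECT genre, rating FROM movies WHERE rating = (SELECT MAX(rating) FROM movies)

Result:
genre | rating
------+-------
Drama | 8.2   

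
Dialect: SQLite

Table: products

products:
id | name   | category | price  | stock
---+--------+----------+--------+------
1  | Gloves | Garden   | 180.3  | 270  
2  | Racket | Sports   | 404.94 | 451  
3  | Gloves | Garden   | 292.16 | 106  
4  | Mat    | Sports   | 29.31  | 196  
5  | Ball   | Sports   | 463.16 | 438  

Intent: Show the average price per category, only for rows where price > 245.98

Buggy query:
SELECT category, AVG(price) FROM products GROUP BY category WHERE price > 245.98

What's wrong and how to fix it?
Bug: WHERE cannot follow GROUP BY

Fix: Move the WHERE clause before GROUP BY

Corrected query:
SELECT category, AVG(price) FROM products WHERE price > 245.98 GROUP BY category

Result:
category | AVG(price)
---------+-----------
Garden   | 292.16    
Sports   | 434.05    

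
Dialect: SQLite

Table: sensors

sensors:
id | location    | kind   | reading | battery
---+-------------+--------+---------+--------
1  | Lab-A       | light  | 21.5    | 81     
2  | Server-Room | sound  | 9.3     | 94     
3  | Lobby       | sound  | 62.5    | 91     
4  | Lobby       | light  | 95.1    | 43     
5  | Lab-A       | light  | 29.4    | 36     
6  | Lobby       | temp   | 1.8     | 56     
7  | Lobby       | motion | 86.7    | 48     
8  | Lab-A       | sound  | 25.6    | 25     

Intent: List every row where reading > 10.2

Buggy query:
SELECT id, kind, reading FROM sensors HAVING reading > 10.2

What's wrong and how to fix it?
Bug: This is a non-aggregate query (no GROUP BY, no aggregates), so in SQLite the HAVING clause is invalid here; a row-level condition belongs in WHERE

Fix: Use WHERE for row-level filtering

Corrected query:
SELECT id, kind, reading FROM sensors WHERE reading > 10.2

Result:
id | kind   | reading
---+--------+--------
1  | light  | 21.5   
3  | sound  | 62.5   
4  | light  | 95.1   
5  | light  | 29.4   
7  | motion | 86.7   
8  | sound  | 25.6   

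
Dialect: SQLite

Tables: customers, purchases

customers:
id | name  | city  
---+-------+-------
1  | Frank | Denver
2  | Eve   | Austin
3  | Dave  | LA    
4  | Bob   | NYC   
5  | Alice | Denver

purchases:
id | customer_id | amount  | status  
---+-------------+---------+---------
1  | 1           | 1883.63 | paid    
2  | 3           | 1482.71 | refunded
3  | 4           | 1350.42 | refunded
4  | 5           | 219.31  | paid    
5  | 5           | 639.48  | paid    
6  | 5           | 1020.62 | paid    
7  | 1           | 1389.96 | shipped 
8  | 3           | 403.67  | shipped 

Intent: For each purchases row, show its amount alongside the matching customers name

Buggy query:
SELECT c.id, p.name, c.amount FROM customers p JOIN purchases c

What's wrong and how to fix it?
Bug: Missing join condition: each purchases row is matched to all customers rows instead of just its own

Fix: Specify the join condition linking the foreign key to the parent id

Corrected query:
SELECT c.id, p.name, c.amount FROM customers p JOIN purchases c ON c.customer_id = p.id

Result:
id | name  | amount 
---+-------+--------
1  | Frank | 1883.63
2  | Dave  | 1482.71
3  | Bob   | 1350.42
4  | Alice | 219.31 
5  | Alice | 639.48 
6  | Alice | 1020.62
7  | Frank | 1389.96
8  | Dave  | 403.67 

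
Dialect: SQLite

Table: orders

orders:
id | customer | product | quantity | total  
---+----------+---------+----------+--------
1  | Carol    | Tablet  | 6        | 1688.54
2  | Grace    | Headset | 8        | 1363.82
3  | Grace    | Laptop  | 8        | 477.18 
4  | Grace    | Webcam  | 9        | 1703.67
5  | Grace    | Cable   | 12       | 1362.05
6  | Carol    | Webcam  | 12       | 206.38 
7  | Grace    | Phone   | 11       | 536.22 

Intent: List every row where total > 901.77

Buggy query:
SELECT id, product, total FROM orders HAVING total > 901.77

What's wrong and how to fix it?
Bug: HAVING filters the output of aggregation, but this query has no GROUP BY and no aggregate functions, so SQLite rejects it (HAVING clause on a non-aggregate query); the condition here is per row

Fix: Use WHERE for row-level filtering

Corrected query:
SELECT id, product, total FROM orders WHERE total > 901.77

Result:
id | product | total  
---+---------+--------
1  | Tablet  | 1688.54
2  | Headset | 1363.82
4  | Webcam  | 1703.67
5  | Cable   | 1362.05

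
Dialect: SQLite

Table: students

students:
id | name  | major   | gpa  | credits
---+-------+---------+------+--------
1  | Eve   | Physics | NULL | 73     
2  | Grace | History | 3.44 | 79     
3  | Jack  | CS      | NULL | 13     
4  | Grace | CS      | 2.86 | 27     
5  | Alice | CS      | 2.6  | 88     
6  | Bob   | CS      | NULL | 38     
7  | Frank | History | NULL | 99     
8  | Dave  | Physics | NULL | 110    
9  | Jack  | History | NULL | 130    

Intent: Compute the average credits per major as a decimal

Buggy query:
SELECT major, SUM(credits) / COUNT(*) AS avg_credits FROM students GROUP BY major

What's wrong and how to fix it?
Bug: SUM(credits) and COUNT(*) are both integers; the division truncates the fractional part

Fix: Multiply by 1.0 (or CAST to REAL) to force floating-point division

Corrected query:
SELECT major, SUM(credits) * 1.0 / COUNT(*) AS avg_credits FROM students GROUP BY major

Result:
major   | avg_credits
--------+------------
CS      | 41.5       
History | 102.666667 
Physics | 91.5       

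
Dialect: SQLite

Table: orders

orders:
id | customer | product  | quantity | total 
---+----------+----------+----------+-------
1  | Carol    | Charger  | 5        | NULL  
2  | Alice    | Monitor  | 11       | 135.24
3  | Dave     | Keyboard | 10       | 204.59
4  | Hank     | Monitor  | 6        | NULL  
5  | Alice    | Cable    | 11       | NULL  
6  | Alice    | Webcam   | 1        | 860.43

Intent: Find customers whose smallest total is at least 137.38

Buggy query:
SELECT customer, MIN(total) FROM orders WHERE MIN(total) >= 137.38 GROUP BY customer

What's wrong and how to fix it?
Bug: Aggregates like MIN are computed per group after WHERE runs

Fix: Replace WHERE with HAVING after the GROUP BY

Corrected query:
SELECT customer, MIN(total) FROM orders GROUP BY customer HAVING MIN(total) >= 137.38

Result:
customer | MIN(total)
---------+-----------
Dave     | 204.59    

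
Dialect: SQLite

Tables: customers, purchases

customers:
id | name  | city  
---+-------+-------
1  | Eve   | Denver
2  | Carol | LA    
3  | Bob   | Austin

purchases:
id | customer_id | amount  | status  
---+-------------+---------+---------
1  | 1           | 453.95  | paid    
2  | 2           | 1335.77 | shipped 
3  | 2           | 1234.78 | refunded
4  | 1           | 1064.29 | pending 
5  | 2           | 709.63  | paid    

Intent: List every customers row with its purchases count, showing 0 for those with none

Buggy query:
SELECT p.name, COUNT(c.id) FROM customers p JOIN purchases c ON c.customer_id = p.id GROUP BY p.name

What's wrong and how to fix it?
Bug: INNER JOIN drops customers rows that have no matching purchases rows

Fix: Switch to LEFT JOIN to retain unmatched parent rows

Corrected query:
SELECT p.name, COUNT(c.id) FROM customers p LEFT JOIN purchases c ON c.customer_id = p.id GROUP BY p.name

Result:
name  | COUNT(c.id)
------+------------
Bob   | 0          
Carol | 3          
Eve   | 2          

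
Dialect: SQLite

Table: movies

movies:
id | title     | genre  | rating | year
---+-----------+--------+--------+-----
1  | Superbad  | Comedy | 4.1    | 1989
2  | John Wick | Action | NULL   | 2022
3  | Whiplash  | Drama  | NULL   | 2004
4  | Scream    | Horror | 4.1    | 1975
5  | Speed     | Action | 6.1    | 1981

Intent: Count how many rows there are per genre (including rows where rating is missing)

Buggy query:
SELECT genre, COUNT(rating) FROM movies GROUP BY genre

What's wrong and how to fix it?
Bug: COUNT(column) counts non-NULL values only; rows with NULL rating aren't counted

Fix: Replace COUNT(rating) with COUNT(*)

Corrected query:
SELECT genre, COUNT(*) FROM movies GROUP BY genre

Result:
genre  | COUNT(*)
-------+---------
Action | 2       
Comedy | 1       
Drama  | 1       
Horror | 1       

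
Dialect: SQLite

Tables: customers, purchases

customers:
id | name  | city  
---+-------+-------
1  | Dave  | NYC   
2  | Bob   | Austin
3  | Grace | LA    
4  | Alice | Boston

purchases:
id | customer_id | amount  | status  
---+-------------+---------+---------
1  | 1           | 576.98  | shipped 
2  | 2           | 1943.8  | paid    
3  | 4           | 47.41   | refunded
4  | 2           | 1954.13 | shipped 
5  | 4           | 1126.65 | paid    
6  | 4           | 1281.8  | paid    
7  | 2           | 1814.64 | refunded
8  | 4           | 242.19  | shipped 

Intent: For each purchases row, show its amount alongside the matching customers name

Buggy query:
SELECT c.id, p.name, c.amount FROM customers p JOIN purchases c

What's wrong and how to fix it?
Bug: Missing join condition: each purchases row is matched to all customers rows instead of just its own

Fix: Add ON c.customer_id = p.id to the JOIN

Corrected query:
SELECT c.id, p.name, c.amount FROM customers p JOIN purchases c ON c.customer_id = p.id

Result:
id | name  | amount 
---+-------+--------
1  | Dave  | 576.98 
2  | Bob   | 1943.8 
3  | Alice | 47.41  
4  | Bob   | 1954.13
5  | Alice | 1126.65
6  | Alice | 1281.8 
7  | Bob   | 1814.64
8  | Alice | 242.19 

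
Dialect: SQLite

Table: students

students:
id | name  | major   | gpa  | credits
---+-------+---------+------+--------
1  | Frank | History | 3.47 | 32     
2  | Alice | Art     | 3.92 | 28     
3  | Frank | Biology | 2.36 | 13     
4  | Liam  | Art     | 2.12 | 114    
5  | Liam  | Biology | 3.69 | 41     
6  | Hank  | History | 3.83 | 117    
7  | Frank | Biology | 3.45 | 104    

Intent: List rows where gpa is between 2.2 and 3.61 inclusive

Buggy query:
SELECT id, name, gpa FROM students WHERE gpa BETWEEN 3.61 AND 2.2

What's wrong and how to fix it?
Bug: The bounds are reversed; BETWEEN a AND b requires a <= b to match anything

Fix: Swap the bounds so the smaller value comes first

Corrected query:
SELECT id, name, gpa FROM students WHERE gpa BETWEEN 2.2 AND 3.61

Result:
id | name  | gpa 
---+-------+-----
1  | Frank | 3.47
3  | Frank | 2.36
7  | Frank | 3.45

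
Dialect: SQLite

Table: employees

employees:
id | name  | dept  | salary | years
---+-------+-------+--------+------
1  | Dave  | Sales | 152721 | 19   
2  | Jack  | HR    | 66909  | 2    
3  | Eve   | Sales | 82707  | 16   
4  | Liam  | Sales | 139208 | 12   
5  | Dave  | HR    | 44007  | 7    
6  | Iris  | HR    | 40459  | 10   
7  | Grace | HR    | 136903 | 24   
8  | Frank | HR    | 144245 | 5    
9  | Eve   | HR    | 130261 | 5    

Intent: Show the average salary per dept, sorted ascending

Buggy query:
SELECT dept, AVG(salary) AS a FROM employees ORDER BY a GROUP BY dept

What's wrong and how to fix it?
Bug: ORDER BY appears before GROUP BY; SQL clause order requires GROUP BY first

Fix: Reorder: SELECT … FROM … GROUP BY … ORDER BY …

Corrected query:
SELECT dept, AVG(salary) AS a FROM employees GROUP BY dept ORDER BY a

Result:
dept  | a            
------+--------------
HR    | 93797.333333 
Sales | 124878.666667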